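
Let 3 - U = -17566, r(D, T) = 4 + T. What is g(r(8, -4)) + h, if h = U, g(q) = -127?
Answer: 17442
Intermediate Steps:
U = 17569 (U = 3 - 1*(-17566) = 3 + 17566 = 17569)
h = 17569
g(r(8, -4)) + h = -127 + 17569 = 17442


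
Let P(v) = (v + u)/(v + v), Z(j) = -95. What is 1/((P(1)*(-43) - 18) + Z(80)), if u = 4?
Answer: -2/441 ≈ -0.0045351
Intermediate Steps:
P(v) = (4 + v)/(2*v) (P(v) = (v + 4)/(v + v) = (4 + v)/((2*v)) = (4 + v)*(1/(2*v)) = (4 + v)/(2*v))
1/((P(1)*(-43) - 18) + Z(80)) = 1/((((1/2)*(4 + 1)/1)*(-43) - 18) - 95) = 1/((((1/2)*1*5)*(-43) - 18) - 95) = 1/(((5/2)*(-43) - 18) - 95) = 1/((-215/2 - 18) - 95) = 1/(-251/2 - 95) = 1/(-441/2) = -2/441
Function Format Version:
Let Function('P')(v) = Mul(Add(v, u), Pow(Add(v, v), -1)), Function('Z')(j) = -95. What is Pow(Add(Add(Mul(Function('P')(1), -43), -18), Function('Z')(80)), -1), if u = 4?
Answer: Rational(-2, 441) ≈ -0.0045351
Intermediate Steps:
Function('P')(v) = Mul(Rational(1, 2), Pow(v, -1), Add(4, v)) (Function('P')(v) = Mul(Add(v, 4), Pow(Add(v, v), -1)) = Mul(Add(4, v), Pow(Mul(2, v), -1)) = Mul(Add(4, v), Mul(Rational(1, 2), Pow(v, -1))) = Mul(Rational(1, 2), Pow(v, -1), Add(4, v)))
Pow(Add(Add(Mul(Function('P')(1), -43), -18), Function('Z')(80)), -1) = Pow(Add(Add(Mul(Mul(Rational(1, 2), Pow(1, -1), Add(4, 1)), -43), -18), -95), -1) = Pow(Add(Add(Mul(Mul(Rational(1, 2), 1, 5), -43), -18), -95), -1) = Pow(Add(Add(Mul(Rational(5, 2), -43), -18), -95), -1) = Pow(Add(Add(Rational(-215, 2), -18), -95), -1) = Pow(Add(Rational(-251, 2), -95), -1) = Pow(Rational(-441, 2), -1) = Rational(-2, 441)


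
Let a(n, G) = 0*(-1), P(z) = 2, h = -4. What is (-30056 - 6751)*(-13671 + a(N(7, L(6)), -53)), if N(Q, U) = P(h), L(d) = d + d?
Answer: 503188497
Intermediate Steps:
L(d) = 2*d
N(Q, U) = 2
a(n, G) = 0
(-30056 - 6751)*(-13671 + a(N(7, L(6)), -53)) = (-30056 - 6751)*(-13671 + 0) = -36807*(-13671) = 503188497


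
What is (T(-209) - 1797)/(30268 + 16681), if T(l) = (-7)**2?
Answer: -92/2471 ≈ -0.037232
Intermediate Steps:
T(l) = 49
(T(-209) - 1797)/(30268 + 16681) = (49 - 1797)/(30268 + 16681) = -1748/46949 = -1748*1/46949 = -92/2471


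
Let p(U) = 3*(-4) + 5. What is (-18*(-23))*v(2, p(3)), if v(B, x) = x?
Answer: -2898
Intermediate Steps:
p(U) = -7 (p(U) = -12 + 5 = -7)
(-18*(-23))*v(2, p(3)) = -18*(-23)*(-7) = 414*(-7) = -2898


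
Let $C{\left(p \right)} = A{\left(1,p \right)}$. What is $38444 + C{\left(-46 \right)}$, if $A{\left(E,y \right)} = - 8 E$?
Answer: $38436$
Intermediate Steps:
$C{\left(p \right)} = -8$ ($C{\left(p \right)} = \left(-8\right) 1 = -8$)
$38444 + C{\left(-46 \right)} = 38444 - 8 = 38436$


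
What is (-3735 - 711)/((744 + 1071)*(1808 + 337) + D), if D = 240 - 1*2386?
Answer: -234/204791 ≈ -0.0011426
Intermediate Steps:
D = -2146 (D = 240 - 2386 = -2146)
(-3735 - 711)/((744 + 1071)*(1808 + 337) + D) = (-3735 - 711)/((744 + 1071)*(1808 + 337) - 2146) = -4446/(1815*2145 - 2146) = -4446/(3893175 - 2146) = -4446/3891029 = -4446*1/3891029 = -234/204791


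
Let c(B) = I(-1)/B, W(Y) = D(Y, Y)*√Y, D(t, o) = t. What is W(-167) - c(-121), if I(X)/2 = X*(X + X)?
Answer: 4/121 - 167*I*√167 ≈ 0.033058 - 2158.1*I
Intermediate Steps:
I(X) = 4*X² (I(X) = 2*(X*(X + X)) = 2*(X*(2*X)) = 2*(2*X²) = 4*X²)
W(Y) = Y^(3/2) (W(Y) = Y*√Y = Y^(3/2))
c(B) = 4/B (c(B) = (4*(-1)²)/B = (4*1)/B = 4/B)
W(-167) - c(-121) = (-167)^(3/2) - 4/(-121) = -167*I*√167 - 4*(-1)/121 = -167*I*√167 - 1*(-4/121) = -167*I*√167 + 4/121 = 4/121 - 167*I*√167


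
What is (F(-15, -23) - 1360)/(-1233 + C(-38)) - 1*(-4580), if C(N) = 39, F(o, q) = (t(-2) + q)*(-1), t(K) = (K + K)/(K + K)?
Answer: 911643/199 ≈ 4581.1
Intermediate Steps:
t(K) = 1 (t(K) = (2*K)/((2*K)) = (2*K)*(1/(2*K)) = 1)
F(o, q) = -1 - q (F(o, q) = (1 + q)*(-1) = -1 - q)
(F(-15, -23) - 1360)/(-1233 + C(-38)) - 1*(-4580) = ((-1 - 1*(-23)) - 1360)/(-1233 + 39) - 1*(-4580) = ((-1 + 23) - 1360)/(-1194) + 4580 = (22 - 1360)*(-1/1194) + 4580 = -1338*(-1/1194) + 4580 = 223/199 + 4580 = 911643/199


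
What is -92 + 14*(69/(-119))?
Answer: -1702/17 ≈ -100.12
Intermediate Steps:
-92 + 14*(69/(-119)) = -92 + 14*(69*(-1/119)) = -92 + 14*(-69/119) = -92 - 138/17 = -1702/17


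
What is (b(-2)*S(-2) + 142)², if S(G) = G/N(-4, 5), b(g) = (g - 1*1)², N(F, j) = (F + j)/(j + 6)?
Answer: 3136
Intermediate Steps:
N(F, j) = (F + j)/(6 + j)
b(g) = (-1 + g)² (b(g) = (g - 1)² = (-1 + g)²)
S(G) = 11*G (S(G) = G/(((-4 + 5)/(6 + 5))) = G/((1/11)) = G/(((1/11)*1)) = G/(1/11) = G*11 = 11*G)
(b(-2)*S(-2) + 142)² = ((-1 - 2)²*(11*(-2)) + 142)² = ((-3)²*(-22) + 142)² = (9*(-22) + 142)² = (-198 + 142)² = (-56)² = 3136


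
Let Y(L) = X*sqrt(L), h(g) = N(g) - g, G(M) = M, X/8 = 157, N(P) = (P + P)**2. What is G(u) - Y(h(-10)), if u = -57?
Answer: -57 - 1256*sqrt(410) ≈ -25489.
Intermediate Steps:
N(P) = 4*P**2 (N(P) = (2*P)**2 = 4*P**2)
X = 1256 (X = 8*157 = 1256)
h(g) = -g + 4*g**2 (h(g) = 4*g**2 - g = -g + 4*g**2)
Y(L) = 1256*sqrt(L)
G(u) - Y(h(-10)) = -57 - 1256*sqrt(-10*(-1 + 4*(-10))) = -57 - 1256*sqrt(-10*(-1 - 40)) = -57 - 1256*sqrt(-10*(-41)) = -57 - 1256*sqrt(410)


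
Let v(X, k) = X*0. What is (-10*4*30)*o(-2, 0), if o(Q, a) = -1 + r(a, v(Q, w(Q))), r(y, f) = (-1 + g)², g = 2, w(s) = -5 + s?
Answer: 0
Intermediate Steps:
v(X, k) = 0
r(y, f) = 1 (r(y, f) = (-1 + 2)² = 1² = 1)
o(Q, a) = 0 (o(Q, a) = -1 + 1 = 0)
(-10*4*30)*o(-2, 0) = (-10*4*30)*0 = -40*30*0 = -1200*0 = 0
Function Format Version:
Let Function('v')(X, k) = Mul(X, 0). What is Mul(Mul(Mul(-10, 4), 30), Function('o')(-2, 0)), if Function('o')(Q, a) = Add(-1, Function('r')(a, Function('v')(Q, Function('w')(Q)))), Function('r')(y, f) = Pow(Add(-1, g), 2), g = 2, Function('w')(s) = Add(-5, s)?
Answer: 0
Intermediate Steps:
Function('v')(X, k) = 0
Function('r')(y, f) = 1 (Function('r')(y, f) = Pow(Add(-1, 2), 2) = Pow(1, 2) = 1)
Function('o')(Q, a) = 0 (Function('o')(Q, a) = Add(-1, 1) = 0)
Mul(Mul(Mul(-10, 4), 30), Function('o')(-2, 0)) = Mul(Mul(Mul(-10, 4), 30), 0) = Mul(Mul(-40, 30), 0) = Mul(-1200, 0) = 0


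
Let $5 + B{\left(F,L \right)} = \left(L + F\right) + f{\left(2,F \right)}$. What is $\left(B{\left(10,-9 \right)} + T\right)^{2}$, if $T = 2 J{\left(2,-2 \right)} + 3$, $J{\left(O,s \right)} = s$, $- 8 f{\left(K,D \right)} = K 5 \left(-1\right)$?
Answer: $\frac{225}{16} \approx 14.063$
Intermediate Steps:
$f{\left(K,D \right)} = \frac{5 K}{8}$ ($f{\left(K,D \right)} = - \frac{K 5 \left(-1\right)}{8} = - \frac{5 K \left(-1\right)}{8} = - \frac{\left(-5\right) K}{8} = \frac{5 K}{8}$)
$B{\left(F,L \right)} = - \frac{15}{4} + F + L$ ($B{\left(F,L \right)} = -5 + \left(\left(L + F\right) + \frac{5}{8} \cdot 2\right) = -5 + \left(\left(F + L\right) + \frac{5}{4}\right) = -5 + \left(\frac{5}{4} + F + L\right) = - \frac{15}{4} + F + L$)
$T = -1$ ($T = 2 \left(-2\right) + 3 = -4 + 3 = -1$)
$\left(B{\left(10,-9 \right)} + T\right)^{2} = \left(\left(- \frac{15}{4} + 10 - 9\right) - 1\right)^{2} = \left(- \frac{11}{4} - 1\right)^{2} = \left(- \frac{15}{4}\right)^{2} = \frac{225}{16}$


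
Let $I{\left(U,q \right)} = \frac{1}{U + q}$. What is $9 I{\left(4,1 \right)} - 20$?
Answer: $- \frac{91}{5} \approx -18.2$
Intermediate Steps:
$9 I{\left(4,1 \right)} - 20 = \frac{9}{4 + 1} - 20 = \frac{9}{5} - 20 = - \frac{91}{5}$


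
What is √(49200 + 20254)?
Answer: 11*√574 ≈ 263.54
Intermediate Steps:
√(49200 + 20254) = √69454 = 11*√574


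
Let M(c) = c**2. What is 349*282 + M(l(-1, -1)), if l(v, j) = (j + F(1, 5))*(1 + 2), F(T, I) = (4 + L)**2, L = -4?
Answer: 98427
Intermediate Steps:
F(T, I) = 0 (F(T, I) = (4 - 4)**2 = 0**2 = 0)
l(v, j) = 3*j (l(v, j) = (j + 0)*(1 + 2) = j*3 = 3*j)
349*282 + M(l(-1, -1)) = 349*282 + (3*(-1))**2 = 98418 + (-3)**2 = 98418 + 9 = 98427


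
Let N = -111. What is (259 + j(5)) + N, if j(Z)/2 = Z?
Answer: 158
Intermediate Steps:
j(Z) = 2*Z
(259 + j(5)) + N = (259 + 2*5) - 111 = (259 + 10) - 111 = 269 - 111 = 158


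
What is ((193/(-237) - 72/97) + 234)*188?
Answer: 1004604508/22989 ≈ 43699.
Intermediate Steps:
((193/(-237) - 72/97) + 234)*188 = ((193*(-1/237) - 72*1/97) + 234)*188 = ((-193/237 - 72/97) + 234)*188 = (-35785/22989 + 234)*188 = (5343641/22989)*188 = 1004604508/22989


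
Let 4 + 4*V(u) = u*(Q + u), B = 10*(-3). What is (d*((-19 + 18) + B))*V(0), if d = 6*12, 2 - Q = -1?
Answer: 2232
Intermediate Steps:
B = -30
Q = 3 (Q = 2 - 1*(-1) = 2 + 1 = 3)
V(u) = -1 + u*(3 + u)/4 (V(u) = -1 + (u*(3 + u))/4 = -1 + u*(3 + u)/4)
d = 72
(d*((-19 + 18) + B))*V(0) = (72*((-19 + 18) - 30))*(-1 + (¼)*0² + (¾)*0) = (72*(-1 - 30))*(-1 + (¼)*0 + 0) = (72*(-31))*(-1 + 0 + 0) = -2232*(-1) = 2232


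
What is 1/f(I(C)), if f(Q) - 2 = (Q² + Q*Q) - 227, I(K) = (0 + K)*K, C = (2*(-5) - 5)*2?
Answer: 1/1619775 ≈ 6.1737e-7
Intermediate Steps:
C = -30 (C = (-10 - 5)*2 = -15*2 = -30)
I(K) = K² (I(K) = K*K = K²)
f(Q) = -225 + 2*Q² (f(Q) = 2 + ((Q² + Q*Q) - 227) = 2 + ((Q² + Q²) - 227) = 2 + (2*Q² - 227) = 2 + (-227 + 2*Q²) = -225 + 2*Q²)
1/f(I(C)) = 1/(-225 + 2*((-30)²)²) = 1/(-225 + 2*900²) = 1/(-225 + 2*810000) = 1/(-225 + 1620000) = 1/1619775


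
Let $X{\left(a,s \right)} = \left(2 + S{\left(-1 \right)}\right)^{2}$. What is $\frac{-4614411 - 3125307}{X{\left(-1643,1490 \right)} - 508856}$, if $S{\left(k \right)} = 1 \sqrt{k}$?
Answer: $\frac{3938378723454}{258931375625} + \frac{30958872 i}{258931375625} \approx 15.21 + 0.00011956 i$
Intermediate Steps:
$S{\left(k \right)} = \sqrt{k}$
$X{\left(a,s \right)} = \left(2 + i\right)^{2}$ ($X{\left(a,s \right)} = \left(2 + \sqrt{-1}\right)^{2} = \left(2 + i\right)^{2}$)
$\frac{-4614411 - 3125307}{X{\left(-1643,1490 \right)} - 508856} = \frac{-4614411 - 3125307}{\left(2 + i\right)^{2} - 508856} = - \frac{7739718}{-508856 + \left(2 + i\right)^{2}}$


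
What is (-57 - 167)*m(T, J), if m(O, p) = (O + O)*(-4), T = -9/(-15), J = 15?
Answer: 5376/5 ≈ 1075.2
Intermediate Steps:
T = ⅗ (T = -9*(-1/15) = ⅗ ≈ 0.60000)
m(O, p) = -8*O (m(O, p) = (2*O)*(-4) = -8*O)
(-57 - 167)*m(T, J) = (-57 - 167)*(-8*⅗) = -224*(-24/5) = 5376/5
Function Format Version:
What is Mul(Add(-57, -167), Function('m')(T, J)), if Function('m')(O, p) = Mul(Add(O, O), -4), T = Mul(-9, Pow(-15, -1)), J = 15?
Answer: Rational(5376, 5) ≈ 1075.2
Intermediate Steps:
T = Rational(3, 5) (T = Mul(-9, Rational(-1, 15)) = Rational(3, 5) ≈ 0.60000)
Function('m')(O, p) = Mul(-8, O) (Function('m')(O, p) = Mul(Mul(2, O), -4) = Mul(-8, O))
Mul(Add(-57, -167), Function('m')(T, J)) = Mul(Add(-57, -167), Mul(-8, Rational(3, 5))) = Mul(-224, Rational(-24, 5)) = Rational(5376, 5)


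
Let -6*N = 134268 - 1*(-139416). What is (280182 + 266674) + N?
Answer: 501242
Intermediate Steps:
N = -45614 (N = -(134268 - 1*(-139416))/6 = -(134268 + 139416)/6 = -⅙*273684 = -45614)
(280182 + 266674) + N = (280182 + 266674) - 45614 = 546856 - 45614 = 501242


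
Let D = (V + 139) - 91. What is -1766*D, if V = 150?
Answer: -349668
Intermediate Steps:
D = 198 (D = (150 + 139) - 91 = 289 - 91 = 198)
-1766*D = -1766*198 = -349668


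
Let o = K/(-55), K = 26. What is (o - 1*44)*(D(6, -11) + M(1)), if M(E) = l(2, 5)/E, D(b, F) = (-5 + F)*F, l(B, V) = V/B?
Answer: -436611/55 ≈ -7938.4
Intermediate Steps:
D(b, F) = F*(-5 + F)
o = -26/55 (o = 26/(-55) = 26*(-1/55) = -26/55 ≈ -0.47273)
M(E) = 5/(2*E) (M(E) = (5/2)/E = (5*(1/2))/E = 5/(2*E))
(o - 1*44)*(D(6, -11) + M(1)) = (-26/55 - 1*44)*(-11*(-5 - 11) + (5/2)/1) = (-26/55 - 44)*(-11*(-16) + (5/2)*1) = -2446*(176 + 5/2)/55 = -2446/55*357/2 = -436611/55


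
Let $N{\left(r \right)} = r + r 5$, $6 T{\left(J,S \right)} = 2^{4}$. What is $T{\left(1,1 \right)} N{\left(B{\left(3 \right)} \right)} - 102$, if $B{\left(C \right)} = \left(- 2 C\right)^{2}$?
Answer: $474$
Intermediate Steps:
$T{\left(J,S \right)} = \frac{8}{3}$ ($T{\left(J,S \right)} = \frac{2^{4}}{6} = \frac{1}{6} \cdot 16 = \frac{8}{3}$)
$B{\left(C \right)} = 4 C^{2}$
$N{\left(r \right)} = 6 r$ ($N{\left(r \right)} = r + 5 r = 6 r$)
$T{\left(1,1 \right)} N{\left(B{\left(3 \right)} \right)} - 102 = \frac{8 \cdot 6 \cdot 4 \cdot 3^{2}}{3} - 102 = \frac{8 \cdot 6 \cdot 4 \cdot 9}{3} - 102 = \frac{8 \cdot 6 \cdot 36}{3} - 102 = \frac{8}{3} \cdot 216 - 102 = 576 - 102 = 474$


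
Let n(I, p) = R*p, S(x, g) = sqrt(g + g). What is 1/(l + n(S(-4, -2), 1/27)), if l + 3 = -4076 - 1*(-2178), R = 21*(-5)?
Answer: -9/17144 ≈ -0.00052497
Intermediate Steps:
S(x, g) = sqrt(2)*sqrt(g) (S(x, g) = sqrt(2*g) = sqrt(2)*sqrt(g))
R = -105
n(I, p) = -105*p
l = -1901 (l = -3 + (-4076 - 1*(-2178)) = -3 + (-4076 + 2178) = -3 - 1898 = -1901)
1/(l + n(S(-4, -2), 1/27)) = 1/(-1901 - 105/27) = 1/(-1901 - 105*1/27) = 1/(-1901 - 35/9) = 1/(-17144/9) = -9/17144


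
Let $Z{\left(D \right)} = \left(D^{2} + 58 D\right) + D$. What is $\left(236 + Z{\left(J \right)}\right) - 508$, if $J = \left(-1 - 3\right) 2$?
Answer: $-680$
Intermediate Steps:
$J = -8$ ($J = \left(-4\right) 2 = -8$)
$Z{\left(D \right)} = D^{2} + 59 D$
$\left(236 + Z{\left(J \right)}\right) - 508 = \left(236 - 8 \left(59 - 8\right)\right) - 508 = \left(236 - 408\right) + \left(-1540 + 1032\right) = \left(236 - 408\right) - 508 = -172 - 508 = -680$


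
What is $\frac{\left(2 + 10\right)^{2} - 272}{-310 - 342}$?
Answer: $\frac{32}{163} \approx 0.19632$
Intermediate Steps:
$\frac{\left(2 + 10\right)^{2} - 272}{-310 - 342} = \frac{12^{2} - 272}{-652} = \left(144 - 272\right) \left(- \frac{1}{652}\right) = \left(-128\right) \left(- \frac{1}{652}\right) = \frac{32}{163}$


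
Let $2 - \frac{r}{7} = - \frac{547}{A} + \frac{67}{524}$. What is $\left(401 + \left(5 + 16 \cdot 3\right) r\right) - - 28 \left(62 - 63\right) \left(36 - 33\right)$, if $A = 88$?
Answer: $\frac{38246045}{11528} \approx 3317.7$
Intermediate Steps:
$r = \frac{652673}{11528}$ ($r = 14 - 7 \left(- \frac{547}{88} + \frac{67}{524}\right) = 14 - - \frac{491281}{11528} = 14 + \frac{491281}{11528} = \frac{652673}{11528} \approx 56.616$)
$\left(401 + \left(5 + 16 \cdot 3\right) r\right) - - 28 \left(62 - 63\right) \left(36 - 33\right) = \left(401 + \left(5 + 16 \cdot 3\right) \frac{652673}{11528}\right) - - 28 \left(62 - 63\right) \left(36 - 33\right) = \left(401 + \left(5 + 48\right) \frac{652673}{11528}\right) - - 28 \left(\left(-1\right) 3\right) = \left(401 + 53 \cdot \frac{652673}{11528}\right) - \left(-28\right) \left(-3\right) = \left(401 + \frac{34591669}{11528}\right) - 84 = \frac{39214397}{11528} - 84 = \frac{38246045}{11528}$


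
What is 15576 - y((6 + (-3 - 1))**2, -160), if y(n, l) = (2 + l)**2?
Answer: -9388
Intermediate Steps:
15576 - y((6 + (-3 - 1))**2, -160) = 15576 - (2 - 160)**2 = 15576 - 1*(-158)**2 = 15576 - 1*24964 = 15576 - 24964 = -9388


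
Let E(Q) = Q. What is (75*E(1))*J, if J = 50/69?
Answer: 1250/23 ≈ 54.348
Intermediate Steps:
J = 50/69 (J = 50*(1/69) = 50/69 ≈ 0.72464)
(75*E(1))*J = (75*1)*(50/69) = 75*(50/69) = 1250/23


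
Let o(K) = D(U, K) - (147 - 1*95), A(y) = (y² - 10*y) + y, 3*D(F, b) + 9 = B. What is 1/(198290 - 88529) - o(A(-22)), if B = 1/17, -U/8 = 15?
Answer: 34196655/621979 ≈ 54.980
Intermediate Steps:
U = -120 (U = -8*15 = -120)
B = 1/17 ≈ 0.058824
D(F, b) = -152/51 (D(F, b) = -3 + (⅓)*(1/17) = -3 + 1/51 = -152/51)
A(y) = y² - 9*y
o(K) = -2804/51 (o(K) = -152/51 - (147 - 1*95) = -152/51 - (147 - 95) = -152/51 - 1*52 = -152/51 - 52 = -2804/51)
1/(198290 - 88529) - o(A(-22)) = 1/(198290 - 88529) - 1*(-2804/51) = 1/109761 + 2804/51 = 34196655/621979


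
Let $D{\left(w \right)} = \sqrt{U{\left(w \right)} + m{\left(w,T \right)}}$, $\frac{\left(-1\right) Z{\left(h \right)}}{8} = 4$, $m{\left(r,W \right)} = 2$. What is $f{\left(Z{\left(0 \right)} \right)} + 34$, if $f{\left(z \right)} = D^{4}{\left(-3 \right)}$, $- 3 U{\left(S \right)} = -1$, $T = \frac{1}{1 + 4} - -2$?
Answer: $\frac{355}{9} \approx 39.444$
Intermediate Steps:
$T = \frac{11}{5}$ ($T = \frac{1}{5} + 2 = \frac{11}{5} \approx 2.2$)
$U{\left(S \right)} = \frac{1}{3}$ ($U{\left(S \right)} = \left(- \frac{1}{3}\right) \left(-1\right) = \frac{1}{3}$)
$Z{\left(h \right)} = -32$ ($Z{\left(h \right)} = \left(-8\right) 4 = -32$)
$D{\left(w \right)} = \frac{\sqrt{21}}{3}$ ($D{\left(w \right)} = \sqrt{\frac{1}{3} + 2} = \sqrt{\frac{7}{3}} = \frac{\sqrt{21}}{3}$)
$f{\left(z \right)} = \frac{49}{9}$ ($f{\left(z \right)} = \left(\frac{\sqrt{21}}{3}\right)^{4} = \frac{49}{9}$)
$f{\left(Z{\left(0 \right)} \right)} + 34 = \frac{49}{9} + 34 = \frac{355}{9}$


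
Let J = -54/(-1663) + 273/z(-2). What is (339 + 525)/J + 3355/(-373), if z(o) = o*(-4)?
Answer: 920963561/56500921 ≈ 16.300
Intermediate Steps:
z(o) = -4*o
J = 454431/13304 (J = -54/(-1663) + 273/((-4*(-2))) = -54*(-1/1663) + 273/8 = 54/1663 + 273*(⅛) = 54/1663 + 273/8 = 454431/13304 ≈ 34.157)
(339 + 525)/J + 3355/(-373) = (339 + 525)/(454431/13304) + 3355/(-373) = 864*(13304/454431) + 3355*(-1/373) = 3831552/151477 - 3355/373 = 920963561/56500921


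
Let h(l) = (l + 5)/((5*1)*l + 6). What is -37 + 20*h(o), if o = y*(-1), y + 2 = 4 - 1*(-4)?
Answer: -217/6 ≈ -36.167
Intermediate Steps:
y = 6 (y = -2 + (4 - 1*(-4)) = -2 + (4 + 4) = -2 + 8 = 6)
o = -6 (o = 6*(-1) = -6)
h(l) = (5 + l)/(6 + 5*l) (h(l) = (5 + l)/(5*l + 6) = (5 + l)/(6 + 5*l))
-37 + 20*h(o) = -37 + 20*((5 - 6)/(6 + 5*(-6))) = -37 + 20*(-1/(6 - 30)) = -37 + 20*(-1/(-24)) = -37 + 20*(-1/24*(-1)) = -37 + 20*(1/24) = -37 + ⅚ = -217/6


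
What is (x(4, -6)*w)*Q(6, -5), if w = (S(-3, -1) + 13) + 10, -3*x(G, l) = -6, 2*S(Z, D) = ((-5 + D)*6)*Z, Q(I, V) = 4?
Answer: 616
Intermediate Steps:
S(Z, D) = Z*(-30 + 6*D)/2 (S(Z, D) = (((-5 + D)*6)*Z)/2 = ((-30 + 6*D)*Z)/2 = (Z*(-30 + 6*D))/2 = Z*(-30 + 6*D)/2)
x(G, l) = 2 (x(G, l) = -⅓*(-6) = 2)
w = 77 (w = (3*(-3)*(-5 - 1) + 13) + 10 = (3*(-3)*(-6) + 13) + 10 = (54 + 13) + 10 = 67 + 10 = 77)
(x(4, -6)*w)*Q(6, -5) = (2*77)*4 = 154*4 = 616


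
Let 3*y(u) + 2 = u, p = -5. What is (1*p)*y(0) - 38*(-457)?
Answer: 52108/3 ≈ 17369.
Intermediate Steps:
y(u) = -⅔ + u/3
(1*p)*y(0) - 38*(-457) = (1*(-5))*(-⅔ + (⅓)*0) - 38*(-457) = -5*(-⅔ + 0) + 17366 = -5*(-⅔) + 17366 = 10/3 + 17366 = 52108/3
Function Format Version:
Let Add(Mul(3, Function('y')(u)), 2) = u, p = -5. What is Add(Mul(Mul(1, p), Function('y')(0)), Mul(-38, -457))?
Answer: Rational(52108, 3) ≈ 17369.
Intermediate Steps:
Function('y')(u) = Add(Rational(-2, 3), Mul(Rational(1, 3), u))
Add(Mul(Mul(1, p), Function('y')(0)), Mul(-38, -457)) = Add(Mul(Mul(1, -5), Add(Rational(-2, 3), Mul(Rational(1, 3), 0))), Mul(-38, -457)) = Add(Mul(-5, Add(Rational(-2, 3), 0)), 17366) = Add(Mul(-5, Rational(-2, 3)), 17366) = Add(Rational(10, 3), 17366) = Rational(52108, 3)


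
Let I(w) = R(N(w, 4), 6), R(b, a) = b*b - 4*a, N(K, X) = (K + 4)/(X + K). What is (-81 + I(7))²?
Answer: 10816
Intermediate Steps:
N(K, X) = (4 + K)/(K + X)
R(b, a) = b² - 4*a
I(w) = -23 (I(w) = ((4 + w)/(w + 4))² - 4*6 = ((4 + w)/(4 + w))² - 24 = 1² - 24 = 1 - 24 = -23)
(-81 + I(7))² = (-81 - 23)² = (-104)² = 10816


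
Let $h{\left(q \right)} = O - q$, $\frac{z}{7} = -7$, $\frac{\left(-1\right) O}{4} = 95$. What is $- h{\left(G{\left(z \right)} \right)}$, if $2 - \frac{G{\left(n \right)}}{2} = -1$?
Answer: $386$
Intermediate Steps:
$O = -380$ ($O = \left(-4\right) 95 = -380$)
$z = -49$ ($z = 7 \left(-7\right) = -49$)
$G{\left(n \right)} = 6$ ($G{\left(n \right)} = 4 - -2 = 4 + 2 = 6$)
$h{\left(q \right)} = -380 - q$
$- h{\left(G{\left(z \right)} \right)} = - (-380 - 6) = \left(-1\right) \left(-386\right) = 386$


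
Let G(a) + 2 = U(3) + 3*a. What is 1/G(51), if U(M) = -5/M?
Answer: 3/448 ≈ 0.0066964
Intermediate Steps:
G(a) = -11/3 + 3*a (G(a) = -2 + (-5/3 + 3*a) = -11/3 + 3*a)
1/G(51) = 1/(-11/3 + 3*51) = 1/(-11/3 + 153) = 1/(448/3) = 3/448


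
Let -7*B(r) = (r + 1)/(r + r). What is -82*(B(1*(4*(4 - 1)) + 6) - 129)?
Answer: 1333607/126 ≈ 10584.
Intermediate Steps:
B(r) = -(1 + r)/(14*r) (B(r) = -(r + 1)/(7*(r + r)) = -(1 + r)/(7*(2*r)) = -(1 + r)*1/(2*r)/7 = -(1 + r)/(14*r))
-82*(B(1*(4*(4 - 1)) + 6) - 129) = -82*((-1 - (1*(4*(4 - 1)) + 6))/(14*(1*(4*(4 - 1)) + 6)) - 129) = -82*((-1 - (1*(4*3) + 6))/(14*(1*(4*3) + 6)) - 129) = -82*((-1 - (1*12 + 6))/(14*(1*12 + 6)) - 129) = -82*((-1 - (12 + 6))/(14*(12 + 6)) - 129) = -82*((1/14)*(-1 - 1*18)/18 - 129) = -82*((1/14)*(1/18)*(-1 - 18) - 129) = -82*((1/14)*(1/18)*(-19) - 129) = -82*(-19/252 - 129) = -82*(-32527/252) = 1333607/126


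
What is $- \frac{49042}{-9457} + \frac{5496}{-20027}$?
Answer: $\frac{18983438}{3865211} \approx 4.9114$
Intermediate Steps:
$- \frac{49042}{-9457} + \frac{5496}{-20027} = \left(-49042\right) \left(- \frac{1}{9457}\right) + 5496 \left(- \frac{1}{20027}\right) = \frac{7006}{1351} - \frac{5496}{20027} = \frac{18983438}{3865211}$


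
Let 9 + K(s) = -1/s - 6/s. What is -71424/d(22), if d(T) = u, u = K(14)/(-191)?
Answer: -27283968/19 ≈ -1.4360e+6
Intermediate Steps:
K(s) = -9 - 7/s (K(s) = -9 + (-1/s - 6/s) = -9 - 7/s)
u = 19/382 (u = (-9 - 7/14)/(-191) = (-9 - 7*1/14)*(-1/191) = (-9 - ½)*(-1/191) = -19/2*(-1/191) = 19/382 ≈ 0.049738)
d(T) = 19/382
-71424/d(22) = -71424/19/382 = -71424*382/19 = -27283968/19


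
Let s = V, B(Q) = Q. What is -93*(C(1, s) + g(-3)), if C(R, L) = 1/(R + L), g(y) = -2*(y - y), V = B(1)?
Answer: -93/2 ≈ -46.500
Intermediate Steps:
V = 1
g(y) = 0 (g(y) = -2*0 = 0)
s = 1
C(R, L) = 1/(L + R)
-93*(C(1, s) + g(-3)) = -93*(1/(1 + 1) + 0) = -93*(1/2 + 0) = -93*(½ + 0) = -93*½ = -93/2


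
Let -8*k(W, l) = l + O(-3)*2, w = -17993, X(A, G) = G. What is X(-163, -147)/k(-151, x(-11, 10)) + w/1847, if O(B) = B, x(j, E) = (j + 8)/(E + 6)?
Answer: -12178153/60951 ≈ -199.80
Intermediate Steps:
x(j, E) = (8 + j)/(6 + E)
k(W, l) = 3/4 - l/8 (k(W, l) = -(l - 3*2)/8 = -(l - 6)/8 = -(-6 + l)/8 = 3/4 - l/8)
X(-163, -147)/k(-151, x(-11, 10)) + w/1847 = -147/(3/4 - (8 - 11)/(8*(6 + 10))) - 17993/1847 = -147/(3/4 - (-3)/(8*16)) - 17993*1/1847 = -147/(3/4 - (-3)/128) - 17993/1847 = -147/(3/4 - 1/8*(-3/16)) - 17993/1847 = -147/(3/4 + 3/128) - 17993/1847 = -147/99/128 - 17993/1847 = -147*128/99 - 17993/1847 = -6272/33 - 17993/1847 = -12178153/60951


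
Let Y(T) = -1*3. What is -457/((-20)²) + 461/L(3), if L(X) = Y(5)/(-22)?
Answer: 4055429/1200 ≈ 3379.5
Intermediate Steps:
Y(T) = -3
L(X) = 3/22 (L(X) = -3/(-22) = -3*(-1/22) = 3/22)
-457/((-20)²) + 461/L(3) = -457/((-20)²) + 461/(3/22) = -457/400 + 461*(22/3) = -457*1/400 + 10142/3 = -457/400 + 10142/3 = 4055429/1200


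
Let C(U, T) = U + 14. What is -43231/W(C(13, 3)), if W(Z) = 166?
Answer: -43231/166 ≈ -260.43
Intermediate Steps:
C(U, T) = 14 + U
-43231/W(C(13, 3)) = -43231/166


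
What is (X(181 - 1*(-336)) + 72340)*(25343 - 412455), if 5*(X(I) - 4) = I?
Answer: -140226289544/5 ≈ -2.8045e+10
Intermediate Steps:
X(I) = 4 + I/5
(X(181 - 1*(-336)) + 72340)*(25343 - 412455) = ((4 + (181 - 1*(-336))/5) + 72340)*(25343 - 412455) = ((4 + (181 + 336)/5) + 72340)*(-387112) = ((4 + (1/5)*517) + 72340)*(-387112) = ((4 + 517/5) + 72340)*(-387112) = (537/5 + 72340)*(-387112) = (362237/5)*(-387112) = -140226289544/5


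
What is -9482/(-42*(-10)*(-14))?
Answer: 4741/2940 ≈ 1.6126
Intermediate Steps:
-9482/(-42*(-10)*(-14)) = -9482/(420*(-14)) = -9482/(-5880) = -9482*(-1/5880) = 4741/2940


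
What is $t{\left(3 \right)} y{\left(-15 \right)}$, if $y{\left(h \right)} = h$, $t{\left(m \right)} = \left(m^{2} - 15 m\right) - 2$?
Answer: $570$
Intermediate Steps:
$t{\left(m \right)} = -2 + m^{2} - 15 m$
$t{\left(3 \right)} y{\left(-15 \right)} = \left(-2 + 3^{2} - 45\right) \left(-15\right) = \left(-2 + 9 - 45\right) \left(-15\right) = \left(-38\right) \left(-15\right) = 570$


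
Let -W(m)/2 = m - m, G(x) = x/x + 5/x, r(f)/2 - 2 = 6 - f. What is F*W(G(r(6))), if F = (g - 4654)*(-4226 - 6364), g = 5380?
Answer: 0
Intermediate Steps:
r(f) = 16 - 2*f (r(f) = 4 + 2*(6 - f) = 4 + (12 - 2*f) = 16 - 2*f)
G(x) = 1 + 5/x
W(m) = 0 (W(m) = -2*(m - m) = -2*0 = 0)
F = -7688340 (F = (5380 - 4654)*(-4226 - 6364) = 726*(-10590) = -7688340)
F*W(G(r(6))) = -7688340*0 = 0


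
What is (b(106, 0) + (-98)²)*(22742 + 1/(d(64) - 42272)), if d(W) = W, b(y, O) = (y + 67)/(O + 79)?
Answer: 728453251993815/3334432 ≈ 2.1846e+8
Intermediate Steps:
b(y, O) = (67 + y)/(79 + O)
(b(106, 0) + (-98)²)*(22742 + 1/(d(64) - 42272)) = ((67 + 106)/(79 + 0) + (-98)²)*(22742 + 1/(64 - 42272)) = (173/79 + 9604)*(22742 + 1/(-42208)) = ((1/79)*173 + 9604)*(22742 - 1/42208) = (173/79 + 9604)*(959894335/42208) = (758889/79)*(959894335/42208) = 728453251993815/3334432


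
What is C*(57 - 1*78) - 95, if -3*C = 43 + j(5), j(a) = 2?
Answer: 220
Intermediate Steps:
C = -15 (C = -(43 + 2)/3 = -⅓*45 = -15)
C*(57 - 1*78) - 95 = -15*(57 - 1*78) - 95 = -15*(57 - 78) - 95 = -15*(-21) - 95 = 315 - 95 = 220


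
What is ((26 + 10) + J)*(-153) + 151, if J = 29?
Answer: -9794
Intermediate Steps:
((26 + 10) + J)*(-153) + 151 = ((26 + 10) + 29)*(-153) + 151 = (36 + 29)*(-153) + 151 = 65*(-153) + 151 = -9945 + 151 = -9794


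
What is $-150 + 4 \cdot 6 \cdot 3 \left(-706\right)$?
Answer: $-50982$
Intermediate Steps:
$-150 + 4 \cdot 6 \cdot 3 \left(-706\right) = -150 + 24 \cdot 3 \left(-706\right) = -150 + 72 \left(-706\right) = -150 - 50832 = -50982$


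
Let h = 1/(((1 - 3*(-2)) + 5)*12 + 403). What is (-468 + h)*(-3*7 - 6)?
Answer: 6911865/547 ≈ 12636.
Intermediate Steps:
h = 1/547 (h = 1/(((1 + 6) + 5)*12 + 403) = 1/((7 + 5)*12 + 403) = 1/(12*12 + 403) = 1/(144 + 403) = 1/547 ≈ 0.0018282)
(-468 + h)*(-3*7 - 6) = (-468 + 1/547)*(-3*7 - 6) = -255995*(-21 - 6)/547 = -255995/547*(-27) = 6911865/547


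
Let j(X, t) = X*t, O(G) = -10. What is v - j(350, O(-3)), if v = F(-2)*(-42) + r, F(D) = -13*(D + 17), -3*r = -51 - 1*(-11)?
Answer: 35110/3 ≈ 11703.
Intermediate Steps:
r = 40/3 (r = -(-51 - 1*(-11))/3 = -(-51 + 11)/3 = -⅓*(-40) = 40/3 ≈ 13.333)
F(D) = -221 - 13*D (F(D) = -13*(17 + D) = -221 - 13*D)
v = 24610/3 (v = (-221 - 13*(-2))*(-42) + 40/3 = (-221 + 26)*(-42) + 40/3 = -195*(-42) + 40/3 = 8190 + 40/3 = 24610/3 ≈ 8203.3)
v - j(350, O(-3)) = 24610/3 - 350*(-10) = 24610/3 - 1*(-3500) = 24610/3 + 3500 = 35110/3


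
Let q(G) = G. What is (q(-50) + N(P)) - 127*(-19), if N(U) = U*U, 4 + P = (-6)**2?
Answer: 3387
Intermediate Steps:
P = 32 (P = -4 + (-6)**2 = -4 + 36 = 32)
N(U) = U**2
(q(-50) + N(P)) - 127*(-19) = (-50 + 32**2) - 127*(-19) = (-50 + 1024) + 2413 = 974 + 2413 = 3387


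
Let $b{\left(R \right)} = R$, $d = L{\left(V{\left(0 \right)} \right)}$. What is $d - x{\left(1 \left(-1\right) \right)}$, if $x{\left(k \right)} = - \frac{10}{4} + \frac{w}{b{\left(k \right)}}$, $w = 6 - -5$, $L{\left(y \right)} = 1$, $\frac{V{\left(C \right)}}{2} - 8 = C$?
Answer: $\frac{29}{2} \approx 14.5$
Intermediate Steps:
$V{\left(C \right)} = 16 + 2 C$
$w = 11$ ($w = 6 + 5 = 11$)
$d = 1$
$x{\left(k \right)} = - \frac{5}{2} + \frac{11}{k}$ ($x{\left(k \right)} = - \frac{10}{4} + \frac{11}{k} = \left(-10\right) \frac{1}{4} + \frac{11}{k} = - \frac{5}{2} + \frac{11}{k}$)
$d - x{\left(1 \left(-1\right) \right)} = 1 - \left(- \frac{5}{2} + \frac{11}{1 \left(-1\right)}\right) = 1 - \left(- \frac{5}{2} + \frac{11}{-1}\right) = 1 - \left(- \frac{5}{2} + 11 \left(-1\right)\right) = 1 - \left(- \frac{5}{2} - 11\right) = 1 - - \frac{27}{2} = 1 + \frac{27}{2} = \frac{29}{2}$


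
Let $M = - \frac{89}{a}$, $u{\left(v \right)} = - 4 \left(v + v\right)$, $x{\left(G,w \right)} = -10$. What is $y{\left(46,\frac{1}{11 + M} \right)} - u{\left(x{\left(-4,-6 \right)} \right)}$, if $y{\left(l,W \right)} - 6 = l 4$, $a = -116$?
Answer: $110$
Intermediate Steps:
$u{\left(v \right)} = - 8 v$ ($u{\left(v \right)} = - 4 \cdot 2 v = - 8 v$)
$M = \frac{89}{116}$ ($M = - \frac{89}{-116} = \left(-89\right) \left(- \frac{1}{116}\right) = \frac{89}{116} \approx 0.76724$)
$y{\left(l,W \right)} = 6 + 4 l$ ($y{\left(l,W \right)} = 6 + l 4 = 6 + 4 l$)
$y{\left(46,\frac{1}{11 + M} \right)} - u{\left(x{\left(-4,-6 \right)} \right)} = \left(6 + 4 \cdot 46\right) - \left(-8\right) \left(-10\right) = \left(6 + 184\right) - 80 = 190 - 80 = 110$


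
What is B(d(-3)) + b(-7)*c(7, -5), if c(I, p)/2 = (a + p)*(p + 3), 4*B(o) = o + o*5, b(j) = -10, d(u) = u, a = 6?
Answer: 71/2 ≈ 35.500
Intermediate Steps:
B(o) = 3*o/2 (B(o) = (o + o*5)/4 = (o + 5*o)/4 = (6*o)/4 = 3*o/2)
c(I, p) = 2*(3 + p)*(6 + p) (c(I, p) = 2*((6 + p)*(p + 3)) = 2*((6 + p)*(3 + p)) = 2*((3 + p)*(6 + p)) = 2*(3 + p)*(6 + p))
B(d(-3)) + b(-7)*c(7, -5) = (3/2)*(-3) - 10*(36 + 2*(-5)² + 18*(-5)) = -9/2 - 10*(36 + 2*25 - 90) = -9/2 - 10*(36 + 50 - 90) = -9/2 - 10*(-4) = -9/2 + 40 = 71/2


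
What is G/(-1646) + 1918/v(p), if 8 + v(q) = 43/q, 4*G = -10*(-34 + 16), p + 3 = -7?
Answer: -31575815/202458 ≈ -155.96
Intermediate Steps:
p = -10 (p = -3 - 7 = -10)
G = 45 (G = (-10*(-34 + 16))/4 = (-10*(-18))/4 = (1/4)*180 = 45)
v(q) = -8 + 43/q
G/(-1646) + 1918/v(p) = 45/(-1646) + 1918/(-8 + 43/(-10)) = 45*(-1/1646) + 1918/(-8 + 43*(-1/10)) = -45/1646 + 1918/(-8 - 43/10) = -45/1646 + 1918/(-123/10) = -45/1646 + 1918*(-10/123) = -45/1646 - 19180/123 = -31575815/202458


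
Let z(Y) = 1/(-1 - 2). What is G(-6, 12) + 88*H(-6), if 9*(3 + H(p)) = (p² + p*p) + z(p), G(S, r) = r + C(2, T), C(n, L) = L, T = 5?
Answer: 12251/27 ≈ 453.74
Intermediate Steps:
z(Y) = -⅓ (z(Y) = 1/(-3) = -⅓)
G(S, r) = 5 + r (G(S, r) = r + 5 = 5 + r)
H(p) = -82/27 + 2*p²/9 (H(p) = -3 + ((p² + p*p) - ⅓)/9 = -3 + ((p² + p²) - ⅓)/9 = -3 + (2*p² - ⅓)/9 = -3 + (-⅓ + 2*p²)/9 = -3 + (-1/27 + 2*p²/9) = -82/27 + 2*p²/9)
G(-6, 12) + 88*H(-6) = (5 + 12) + 88*(-82/27 + (2/9)*(-6)²) = 17 + 88*(-82/27 + (2/9)*36) = 17 + 88*(-82/27 + 8) = 17 + 88*(134/27) = 17 + 11792/27 = 12251/27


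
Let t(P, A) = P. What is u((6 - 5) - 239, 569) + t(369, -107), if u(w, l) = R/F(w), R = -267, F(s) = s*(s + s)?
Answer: 41803005/113288 ≈ 369.00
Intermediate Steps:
F(s) = 2*s**2 (F(s) = s*(2*s) = 2*s**2)
u(w, l) = -267/(2*w**2) (u(w, l) = -267*1/(2*w**2) = -267/(2*w**2))
u((6 - 5) - 239, 569) + t(369, -107) = -267/(2*((6 - 5) - 239)**2) + 369 = -267/(2*(1 - 239)**2) + 369 = -267/2/(-238)**2 + 369 = -267/2*1/56644 + 369 = -267/113288 + 369 = 41803005/113288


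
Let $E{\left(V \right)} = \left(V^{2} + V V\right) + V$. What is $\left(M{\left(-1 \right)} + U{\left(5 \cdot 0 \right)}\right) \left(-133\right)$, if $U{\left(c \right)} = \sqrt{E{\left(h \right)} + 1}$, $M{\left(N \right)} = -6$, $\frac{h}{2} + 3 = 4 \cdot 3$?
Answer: $798 - 133 \sqrt{667} \approx -2636.9$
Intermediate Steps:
$h = 18$ ($h = -6 + 2 \cdot 4 \cdot 3 = -6 + 2 \cdot 12 = -6 + 24 = 18$)
$E{\left(V \right)} = V + 2 V^{2}$ ($E{\left(V \right)} = \left(V^{2} + V^{2}\right) + V = 2 V^{2} + V = V + 2 V^{2}$)
$U{\left(c \right)} = \sqrt{667}$ ($U{\left(c \right)} = \sqrt{18 \left(1 + 2 \cdot 18\right) + 1} = \sqrt{18 \left(1 + 36\right) + 1} = \sqrt{18 \cdot 37 + 1} = \sqrt{666 + 1} = \sqrt{667}$)
$\left(M{\left(-1 \right)} + U{\left(5 \cdot 0 \right)}\right) \left(-133\right) = \left(-6 + \sqrt{667}\right) \left(-133\right) = 798 - 133 \sqrt{667}$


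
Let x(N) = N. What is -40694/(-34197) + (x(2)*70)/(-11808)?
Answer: 39643931/33649848 ≈ 1.1781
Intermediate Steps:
-40694/(-34197) + (x(2)*70)/(-11808) = -40694/(-34197) + (2*70)/(-11808) = -40694*(-1/34197) + 140*(-1/11808) = 40694/34197 - 35/2952 = 39643931/33649848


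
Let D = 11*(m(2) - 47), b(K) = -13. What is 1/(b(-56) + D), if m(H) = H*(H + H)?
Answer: -1/442 ≈ -0.0022624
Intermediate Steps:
m(H) = 2*H² (m(H) = H*(2*H) = 2*H²)
D = -429 (D = 11*(2*2² - 47) = 11*(2*4 - 47) = 11*(8 - 47) = 11*(-39) = -429)
1/(b(-56) + D) = 1/(-13 - 429) = 1/(-442) = -1/442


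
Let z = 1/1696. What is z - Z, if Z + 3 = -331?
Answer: 566465/1696 ≈ 334.00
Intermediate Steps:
z = 1/1696 ≈ 0.00058962
Z = -334 (Z = -3 - 331 = -334)
z - Z = 1/1696 - 1*(-334) = 1/1696 + 334 = 566465/1696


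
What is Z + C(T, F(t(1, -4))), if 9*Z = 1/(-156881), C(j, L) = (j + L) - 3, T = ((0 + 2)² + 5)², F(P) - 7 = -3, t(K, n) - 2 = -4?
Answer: 115778177/1411929 ≈ 82.000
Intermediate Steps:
t(K, n) = -2 (t(K, n) = 2 - 4 = -2)
F(P) = 4 (F(P) = 7 - 3 = 4)
T = 81 (T = (2² + 5)² = (4 + 5)² = 9² = 81)
C(j, L) = -3 + L + j (C(j, L) = (L + j) - 3 = -3 + L + j)
Z = -1/1411929 (Z = (⅑)/(-156881) = (⅑)*(-1/156881) = -1/1411929 ≈ -7.0825e-7)
Z + C(T, F(t(1, -4))) = -1/1411929 + (-3 + 4 + 81) = -1/1411929 + 82 = 115778177/1411929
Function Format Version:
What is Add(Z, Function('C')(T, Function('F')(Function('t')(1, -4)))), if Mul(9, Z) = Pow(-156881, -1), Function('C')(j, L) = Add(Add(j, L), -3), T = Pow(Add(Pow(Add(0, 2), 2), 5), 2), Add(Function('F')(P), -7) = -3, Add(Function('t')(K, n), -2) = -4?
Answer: Rational(115778177, 1411929) ≈ 82.000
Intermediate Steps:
Function('t')(K, n) = -2 (Function('t')(K, n) = Add(2, -4) = -2)
Function('F')(P) = 4 (Function('F')(P) = Add(7, -3) = 4)
T = 81 (T = Pow(Add(Pow(2, 2), 5), 2) = Pow(Add(4, 5), 2) = Pow(9, 2) = 81)
Function('C')(j, L) = Add(-3, L, j) (Function('C')(j, L) = Add(Add(L, j), -3) = Add(-3, L, j))
Z = Rational(-1, 1411929) (Z = Mul(Rational(1, 9), Pow(-156881, -1)) = Mul(Rational(1, 9), Rational(-1, 156881)) = Rational(-1, 1411929) ≈ -7.0825e-7)
Add(Z, Function('C')(T, Function('F')(Function('t')(1, -4)))) = Add(Rational(-1, 1411929), Add(-3, 4, 81)) = Add(Rational(-1, 1411929), 82) = Rational(115778177, 1411929)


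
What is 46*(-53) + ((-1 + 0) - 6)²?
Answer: -2389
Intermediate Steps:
46*(-53) + ((-1 + 0) - 6)² = -2438 + (-1 - 6)² = -2438 + (-7)² = -2438 + 49 = -2389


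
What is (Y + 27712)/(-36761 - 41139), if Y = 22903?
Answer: -10123/15580 ≈ -0.64974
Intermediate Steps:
(Y + 27712)/(-36761 - 41139) = (22903 + 27712)/(-36761 - 41139) = 50615/(-77900) = 50615*(-1/77900) = -10123/15580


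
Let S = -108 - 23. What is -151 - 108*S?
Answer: 13997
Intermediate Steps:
S = -131
-151 - 108*S = -151 - 108*(-131) = -151 + 14148 = 13997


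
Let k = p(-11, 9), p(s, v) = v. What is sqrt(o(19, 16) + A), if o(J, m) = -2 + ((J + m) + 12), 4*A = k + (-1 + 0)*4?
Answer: sqrt(185)/2 ≈ 6.8007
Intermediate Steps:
k = 9
A = 5/4 (A = (9 + (-1 + 0)*4)/4 = (9 - 1*4)/4 = (9 - 4)/4 = (1/4)*5 = 5/4 ≈ 1.2500)
o(J, m) = 10 + J + m (o(J, m) = -2 + (12 + J + m) = 10 + J + m)
sqrt(o(19, 16) + A) = sqrt((10 + 19 + 16) + 5/4) = sqrt(45 + 5/4) = sqrt(185/4) = sqrt(185)/2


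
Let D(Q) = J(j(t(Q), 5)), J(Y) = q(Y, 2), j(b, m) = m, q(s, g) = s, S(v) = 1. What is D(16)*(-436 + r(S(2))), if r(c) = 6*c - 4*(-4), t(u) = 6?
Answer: -2070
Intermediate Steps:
r(c) = 16 + 6*c (r(c) = 6*c + 16 = 16 + 6*c)
J(Y) = Y
D(Q) = 5
D(16)*(-436 + r(S(2))) = 5*(-436 + (16 + 6*1)) = 5*(-436 + (16 + 6)) = 5*(-436 + 22) = 5*(-414) = -2070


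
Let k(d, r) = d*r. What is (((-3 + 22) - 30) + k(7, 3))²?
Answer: 100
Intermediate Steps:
(((-3 + 22) - 30) + k(7, 3))² = (((-3 + 22) - 30) + 7*3)² = ((19 - 30) + 21)² = (-11 + 21)² = 10² = 100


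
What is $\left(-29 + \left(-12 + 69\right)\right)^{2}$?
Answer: $784$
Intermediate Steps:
$\left(-29 + \left(-12 + 69\right)\right)^{2} = \left(-29 + 57\right)^{2} = 28^{2} = 784$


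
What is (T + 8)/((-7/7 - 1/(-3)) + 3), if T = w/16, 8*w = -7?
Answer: 3051/896 ≈ 3.4051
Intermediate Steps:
w = -7/8 (w = (1/8)*(-7) = -7/8 ≈ -0.87500)
T = -7/128 (T = -7/8/16 = -7/8*1/16 = -7/128 ≈ -0.054688)
(T + 8)/((-7/7 - 1/(-3)) + 3) = (-7/128 + 8)/((-7/7 - 1/(-3)) + 3) = 1017/(128*((-7*1/7 - 1*(-1/3)) + 3)) = 1017/(128*((-1 + 1/3) + 3)) = 1017/(128*(-2/3 + 3)) = 1017/(128*(7/3)) = (1017/128)*(3/7) = 3051/896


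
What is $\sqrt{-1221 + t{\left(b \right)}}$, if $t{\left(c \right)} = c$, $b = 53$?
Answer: $4 i \sqrt{73} \approx 34.176 i$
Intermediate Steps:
$\sqrt{-1221 + t{\left(b \right)}} = \sqrt{-1221 + 53} = \sqrt{-1168} = 4 i \sqrt{73}$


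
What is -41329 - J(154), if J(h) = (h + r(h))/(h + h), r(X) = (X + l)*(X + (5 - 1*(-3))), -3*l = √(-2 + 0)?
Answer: -82821/2 + 27*I*√2/154 ≈ -41411.0 + 0.24795*I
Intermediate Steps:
l = -I*√2/3 (l = -√(-2 + 0)/3 = -I*√2/3 ≈ -0.4714*I)
r(X) = (8 + X)*(X - I*√2/3) (r(X) = (X - I*√2/3)*(X + (5 - 1*(-3))) = (X - I*√2/3)*(X + (5 + 3)) = (X - I*√2/3)*(X + 8) = (X - I*√2/3)*(8 + X) = (8 + X)*(X - I*√2/3))
J(h) = (h² + 9*h - 8*I*√2/3 - I*h*√2/3)/(2*h) (J(h) = (h + (h² + 8*h - 8*I*√2/3 - I*h*√2/3))/(h + h) = (h² + 9*h - 8*I*√2/3 - I*h*√2/3)/((2*h)) = (h² + 9*h - 8*I*√2/3 - I*h*√2/3)*(1/(2*h)) = (h² + 9*h - 8*I*√2/3 - I*h*√2/3)/(2*h))
-41329 - J(154) = -41329 - (9/2 + (½)*154 - I*√2/6 - 4/3*I*√2/154) = -41329 - (9/2 + 77 - I*√2/6 - 4/3*I*√2*1/154) = -41329 - (9/2 + 77 - I*√2/6 - 2*I*√2/231) = -41329 - (163/2 - 27*I*√2/154) = -41329 + (-163/2 + 27*I*√2/154) = -82821/2 + 27*I*√2/154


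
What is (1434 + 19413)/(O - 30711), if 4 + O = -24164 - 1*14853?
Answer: -6949/23244 ≈ -0.29896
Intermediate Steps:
O = -39021 (O = -4 + (-24164 - 1*14853) = -4 + (-24164 - 14853) = -4 - 39017 = -39021)
(1434 + 19413)/(O - 30711) = (1434 + 19413)/(-39021 - 30711) = 20847/(-69732) = 20847*(-1/69732) = -6949/23244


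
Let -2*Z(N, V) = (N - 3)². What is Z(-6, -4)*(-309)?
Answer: 25029/2 ≈ 12515.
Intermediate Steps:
Z(N, V) = -(-3 + N)²/2 (Z(N, V) = -(N - 3)²/2 = -(-3 + N)²/2)
Z(-6, -4)*(-309) = -(-3 - 6)²/2*(-309) = -½*(-9)²*(-309) = -½*81*(-309) = -81/2*(-309) = 25029/2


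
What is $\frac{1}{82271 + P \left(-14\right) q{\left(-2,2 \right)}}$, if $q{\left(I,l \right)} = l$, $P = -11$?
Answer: $\frac{1}{82579} \approx 1.211 \cdot 10^{-5}$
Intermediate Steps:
$\frac{1}{82271 + P \left(-14\right) q{\left(-2,2 \right)}} = \frac{1}{82271 + \left(-11\right) \left(-14\right) 2} = \frac{1}{82271 + 154 \cdot 2} = \frac{1}{82271 + 308} = \frac{1}{82579}$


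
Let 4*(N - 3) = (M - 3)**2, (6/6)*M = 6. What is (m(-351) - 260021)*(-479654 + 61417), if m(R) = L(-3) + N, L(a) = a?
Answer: 434997847775/4 ≈ 1.0875e+11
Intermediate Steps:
M = 6
N = 21/4 (N = 3 + (6 - 3)**2/4 = 3 + (1/4)*3**2 = 3 + (1/4)*9 = 3 + 9/4 = 21/4 ≈ 5.2500)
m(R) = 9/4 (m(R) = -3 + 21/4 = 9/4)
(m(-351) - 260021)*(-479654 + 61417) = (9/4 - 260021)*(-479654 + 61417) = -1040075/4*(-418237) = 434997847775/4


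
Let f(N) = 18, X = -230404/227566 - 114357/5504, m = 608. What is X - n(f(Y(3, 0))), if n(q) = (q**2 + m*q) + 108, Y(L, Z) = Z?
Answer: -7137998279971/626261632 ≈ -11398.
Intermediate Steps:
X = -13645954339/626261632 (X = -230404*1/227566 - 114357*1/5504 = -115202/113783 - 114357/5504 = -13645954339/626261632 ≈ -21.790)
n(q) = 108 + q**2 + 608*q (n(q) = (q**2 + 608*q) + 108 = 108 + q**2 + 608*q)
X - n(f(Y(3, 0))) = -13645954339/626261632 - (108 + 18**2 + 608*18) = -13645954339/626261632 - (108 + 324 + 10944) = -13645954339/626261632 - 1*11376 = -13645954339/626261632 - 11376 = -7137998279971/626261632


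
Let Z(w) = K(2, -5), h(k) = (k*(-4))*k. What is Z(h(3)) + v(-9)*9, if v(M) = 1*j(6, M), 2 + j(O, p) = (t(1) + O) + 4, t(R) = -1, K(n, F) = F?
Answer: 58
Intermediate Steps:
h(k) = -4*k**2 (h(k) = (-4*k)*k = -4*k**2)
Z(w) = -5
j(O, p) = 1 + O (j(O, p) = -2 + ((-1 + O) + 4) = -2 + (3 + O) = 1 + O)
v(M) = 7 (v(M) = 1*(1 + 6) = 1*7 = 7)
Z(h(3)) + v(-9)*9 = -5 + 7*9 = -5 + 63 = 58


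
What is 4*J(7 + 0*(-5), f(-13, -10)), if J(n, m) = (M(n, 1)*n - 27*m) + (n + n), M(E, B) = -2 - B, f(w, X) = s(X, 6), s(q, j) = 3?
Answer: -352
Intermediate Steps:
f(w, X) = 3
J(n, m) = -n - 27*m (J(n, m) = ((-2 - 1*1)*n - 27*m) + (n + n) = ((-2 - 1)*n - 27*m) + 2*n = (-3*n - 27*m) + 2*n = (-27*m - 3*n) + 2*n = -n - 27*m)
4*J(7 + 0*(-5), f(-13, -10)) = 4*(-(7 + 0*(-5)) - 27*3) = 4*(-(7 + 0) - 81) = 4*(-1*7 - 81) = 4*(-7 - 81) = 4*(-88) = -352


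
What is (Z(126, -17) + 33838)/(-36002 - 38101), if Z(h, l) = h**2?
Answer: -49714/74103 ≈ -0.67088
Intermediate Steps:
(Z(126, -17) + 33838)/(-36002 - 38101) = (126**2 + 33838)/(-36002 - 38101) = (15876 + 33838)/(-74103) = 49714*(-1/74103) = -49714/74103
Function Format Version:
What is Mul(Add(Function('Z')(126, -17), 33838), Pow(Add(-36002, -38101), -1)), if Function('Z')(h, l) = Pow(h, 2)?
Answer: Rational(-49714, 74103) ≈ -0.67088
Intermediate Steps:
Mul(Add(Function('Z')(126, -17), 33838), Pow(Add(-36002, -38101), -1)) = Mul(Add(Pow(126, 2), 33838), Pow(Add(-36002, -38101), -1)) = Mul(Add(15876, 33838), Pow(-74103, -1)) = Mul(49714, Rational(-1, 74103)) = Rational(-49714, 74103)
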